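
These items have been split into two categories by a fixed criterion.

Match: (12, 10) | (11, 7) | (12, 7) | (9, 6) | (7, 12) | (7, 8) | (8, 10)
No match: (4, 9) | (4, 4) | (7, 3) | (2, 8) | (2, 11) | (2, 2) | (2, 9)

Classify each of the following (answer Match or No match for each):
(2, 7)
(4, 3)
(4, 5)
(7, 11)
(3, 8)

The distinguishing property — sum ≥ 15 — holds for all the 'Match' cases and none of the 'No match' cases.
(2, 7): 2+7 = 9 — doesn't match, so No match. (4, 3): 4+3 = 7 — doesn't match, so No match. (4, 5): 4+5 = 9 — doesn't match, so No match. (7, 11): 7+11 = 18 — matches, so Match. (3, 8): 3+8 = 11 — doesn't match, so No match.

No match, No match, No match, Match, No match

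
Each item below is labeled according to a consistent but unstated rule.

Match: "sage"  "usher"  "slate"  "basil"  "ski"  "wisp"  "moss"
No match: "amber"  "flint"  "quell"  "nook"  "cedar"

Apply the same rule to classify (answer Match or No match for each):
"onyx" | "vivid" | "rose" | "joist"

All 'Match' examples share one property — contains 's' — and every 'No match' example lacks it.
"onyx" → no 's' → No match.
"vivid" → no 's' → No match.
"rose" → has 's' → Match.
"joist" → has 's' → Match.

No match, No match, Match, Match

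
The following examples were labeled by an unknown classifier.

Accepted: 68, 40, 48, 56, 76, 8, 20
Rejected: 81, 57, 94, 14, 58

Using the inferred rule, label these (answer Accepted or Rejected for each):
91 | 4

Rejected, Accepted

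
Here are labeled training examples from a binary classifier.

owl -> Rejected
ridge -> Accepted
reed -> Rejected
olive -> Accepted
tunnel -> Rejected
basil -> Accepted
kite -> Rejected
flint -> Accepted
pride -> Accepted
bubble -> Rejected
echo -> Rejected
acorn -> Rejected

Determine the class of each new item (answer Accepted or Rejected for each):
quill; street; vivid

Rule: odd length AND contains 'i'. This holds for each 'Accepted' example and fails for each 'Rejected' one.
Accepted: quill, since length 5, has 'i'.
Rejected: street, since length 6, no 'i'.
Accepted: vivid, since length 5, has 'i'.

Accepted, Rejected, Accepted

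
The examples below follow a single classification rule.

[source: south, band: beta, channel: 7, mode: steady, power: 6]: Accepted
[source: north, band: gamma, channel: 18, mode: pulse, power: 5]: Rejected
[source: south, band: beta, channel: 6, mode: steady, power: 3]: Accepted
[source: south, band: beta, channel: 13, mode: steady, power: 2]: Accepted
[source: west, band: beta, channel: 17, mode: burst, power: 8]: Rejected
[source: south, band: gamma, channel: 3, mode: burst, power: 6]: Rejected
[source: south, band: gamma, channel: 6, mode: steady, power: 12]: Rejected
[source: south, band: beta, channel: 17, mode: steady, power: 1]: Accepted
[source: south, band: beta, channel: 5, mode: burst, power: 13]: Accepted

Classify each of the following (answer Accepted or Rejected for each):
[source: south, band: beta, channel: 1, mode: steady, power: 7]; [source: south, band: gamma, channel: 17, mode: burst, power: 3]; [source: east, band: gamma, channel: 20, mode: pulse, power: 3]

Accepted, Rejected, Rejected

The rule appears to be: source is south AND band is beta.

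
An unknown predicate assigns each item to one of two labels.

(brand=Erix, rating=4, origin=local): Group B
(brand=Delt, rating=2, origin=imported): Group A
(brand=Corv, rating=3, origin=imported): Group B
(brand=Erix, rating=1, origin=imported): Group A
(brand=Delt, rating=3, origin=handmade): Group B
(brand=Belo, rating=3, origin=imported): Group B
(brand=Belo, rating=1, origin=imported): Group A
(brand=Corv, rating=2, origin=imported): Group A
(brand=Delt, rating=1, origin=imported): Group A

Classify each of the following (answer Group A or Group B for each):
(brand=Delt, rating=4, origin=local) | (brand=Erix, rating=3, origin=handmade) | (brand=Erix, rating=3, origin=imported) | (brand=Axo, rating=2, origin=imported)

Every 'Group A' example satisfies: rating ≤ 2. None of the 'Group B' examples do.
(brand=Delt, rating=4, origin=local) → rating = 4 → Group B.
(brand=Erix, rating=3, origin=handmade) → rating = 3 → Group B.
(brand=Erix, rating=3, origin=imported) → rating = 3 → Group B.
(brand=Axo, rating=2, origin=imported) → rating = 2 → Group A.

Group B, Group B, Group B, Group A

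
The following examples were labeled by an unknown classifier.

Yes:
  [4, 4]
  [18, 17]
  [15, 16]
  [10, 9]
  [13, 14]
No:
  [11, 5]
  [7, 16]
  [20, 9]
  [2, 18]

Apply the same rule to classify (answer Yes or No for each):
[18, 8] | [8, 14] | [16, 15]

All 'Yes' examples share one property — |first − second| ≤ 1 — and every 'No' example lacks it.
[18, 8] → |18−8| = 10 → No. [8, 14] → |8−14| = 6 → No. [16, 15] → |16−15| = 1 → Yes.

No, No, Yes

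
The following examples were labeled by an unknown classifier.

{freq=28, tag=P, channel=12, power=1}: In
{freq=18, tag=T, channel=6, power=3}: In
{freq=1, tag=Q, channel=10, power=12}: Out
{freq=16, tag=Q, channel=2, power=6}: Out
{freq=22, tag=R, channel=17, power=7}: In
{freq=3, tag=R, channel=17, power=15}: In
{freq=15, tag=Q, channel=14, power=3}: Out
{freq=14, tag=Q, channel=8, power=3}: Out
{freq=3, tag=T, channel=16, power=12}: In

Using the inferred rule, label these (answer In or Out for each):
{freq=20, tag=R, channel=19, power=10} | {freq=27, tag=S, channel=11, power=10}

The common property of the 'In' items is: tag is not Q. No 'Out' item has it.
{freq=20, tag=R, channel=19, power=10}: tag is R, matches → In. {freq=27, tag=S, channel=11, power=10}: tag is S, matches → In.

In, In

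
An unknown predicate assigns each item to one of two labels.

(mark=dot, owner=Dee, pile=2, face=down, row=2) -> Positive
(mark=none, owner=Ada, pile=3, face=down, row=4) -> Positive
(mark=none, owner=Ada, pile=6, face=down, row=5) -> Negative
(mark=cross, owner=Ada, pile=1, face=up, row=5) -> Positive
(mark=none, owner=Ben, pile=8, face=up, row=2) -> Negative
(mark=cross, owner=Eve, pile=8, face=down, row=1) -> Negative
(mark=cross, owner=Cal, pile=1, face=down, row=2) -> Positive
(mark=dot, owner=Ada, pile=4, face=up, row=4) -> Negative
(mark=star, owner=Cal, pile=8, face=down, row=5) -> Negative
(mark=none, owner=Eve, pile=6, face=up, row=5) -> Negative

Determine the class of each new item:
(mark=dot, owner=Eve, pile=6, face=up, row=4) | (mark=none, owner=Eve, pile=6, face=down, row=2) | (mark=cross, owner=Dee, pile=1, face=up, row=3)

Negative, Negative, Positive

The common property of the 'Positive' items is: pile ≤ 3. No 'Negative' item has it.
(mark=dot, owner=Eve, pile=6, face=up, row=4): Negative (pile = 6). (mark=none, owner=Eve, pile=6, face=down, row=2): Negative (pile = 6). (mark=cross, owner=Dee, pile=1, face=up, row=3): Positive (pile = 1).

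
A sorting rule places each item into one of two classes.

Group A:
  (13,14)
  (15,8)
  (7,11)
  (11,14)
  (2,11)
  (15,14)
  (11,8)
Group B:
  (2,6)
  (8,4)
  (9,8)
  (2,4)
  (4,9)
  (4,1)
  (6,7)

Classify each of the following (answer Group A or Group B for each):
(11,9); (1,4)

A rule that fits every label: max ≥ 11 — true of each 'Group A' example, false of each 'Group B' one.

Group A, Group B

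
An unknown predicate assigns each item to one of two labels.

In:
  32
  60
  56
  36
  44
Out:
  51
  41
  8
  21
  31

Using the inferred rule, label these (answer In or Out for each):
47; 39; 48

Out, Out, In

The classifier is using: even AND at least 21.
47: 47 is odd, 47 ≥ 21 — does not satisfy this, so Out.
39: 39 is odd, 39 ≥ 21 — does not satisfy this, so Out.
48: 48 is even, 48 ≥ 21 — checks out, so In.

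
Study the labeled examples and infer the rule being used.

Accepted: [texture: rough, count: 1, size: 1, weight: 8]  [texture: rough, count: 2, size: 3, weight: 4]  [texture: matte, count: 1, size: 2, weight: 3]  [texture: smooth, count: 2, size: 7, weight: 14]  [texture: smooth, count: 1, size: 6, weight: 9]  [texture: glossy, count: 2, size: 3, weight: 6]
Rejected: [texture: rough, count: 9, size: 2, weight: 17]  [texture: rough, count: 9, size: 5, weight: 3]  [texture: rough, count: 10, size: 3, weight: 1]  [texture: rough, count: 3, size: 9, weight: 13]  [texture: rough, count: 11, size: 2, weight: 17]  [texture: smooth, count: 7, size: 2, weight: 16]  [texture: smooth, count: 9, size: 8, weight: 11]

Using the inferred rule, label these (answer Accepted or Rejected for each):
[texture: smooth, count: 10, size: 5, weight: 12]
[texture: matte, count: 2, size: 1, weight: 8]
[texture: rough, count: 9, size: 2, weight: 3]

Rejected, Accepted, Rejected

The rule appears to be: count ≤ 2.
[texture: smooth, count: 10, size: 5, weight: 12]: Rejected (count = 10). [texture: matte, count: 2, size: 1, weight: 8]: Accepted (count = 2). [texture: rough, count: 9, size: 2, weight: 3]: Rejected (count = 9).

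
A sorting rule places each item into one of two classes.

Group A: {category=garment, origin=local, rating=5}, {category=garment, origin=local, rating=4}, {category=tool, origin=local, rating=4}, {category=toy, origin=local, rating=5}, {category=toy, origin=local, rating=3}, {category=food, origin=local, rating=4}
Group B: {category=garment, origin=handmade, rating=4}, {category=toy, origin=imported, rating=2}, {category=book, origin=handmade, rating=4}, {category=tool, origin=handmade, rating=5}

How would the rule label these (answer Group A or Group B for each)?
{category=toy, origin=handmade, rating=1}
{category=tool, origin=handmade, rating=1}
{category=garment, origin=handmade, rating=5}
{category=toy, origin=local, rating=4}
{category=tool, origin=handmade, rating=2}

Group B, Group B, Group B, Group A, Group B

The simplest hypothesis consistent with all the labels is: origin is local.
{category=toy, origin=handmade, rating=1} — origin is handmade, hence Group B.
{category=tool, origin=handmade, rating=1} — origin is handmade, hence Group B.
{category=garment, origin=handmade, rating=5} — origin is handmade, hence Group B.
{category=toy, origin=local, rating=4} — origin is local, hence Group A.
{category=tool, origin=handmade, rating=2} — origin is handmade, hence Group B.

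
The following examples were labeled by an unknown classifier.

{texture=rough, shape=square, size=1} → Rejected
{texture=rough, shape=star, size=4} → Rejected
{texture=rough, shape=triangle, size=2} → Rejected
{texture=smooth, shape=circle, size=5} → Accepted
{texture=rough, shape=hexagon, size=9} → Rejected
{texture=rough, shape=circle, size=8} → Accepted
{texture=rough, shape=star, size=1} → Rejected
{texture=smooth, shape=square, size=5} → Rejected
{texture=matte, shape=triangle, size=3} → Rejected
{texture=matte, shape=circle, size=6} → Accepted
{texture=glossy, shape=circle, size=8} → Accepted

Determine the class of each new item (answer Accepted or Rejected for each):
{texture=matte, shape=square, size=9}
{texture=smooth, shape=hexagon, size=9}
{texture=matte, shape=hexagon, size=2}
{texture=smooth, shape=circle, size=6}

Checking candidate rules against both groups, what survives is: shape is circle.
{texture=matte, shape=square, size=9}: shape is square — fails the rule, so Rejected. {texture=smooth, shape=hexagon, size=9}: shape is hexagon — fails the rule, so Rejected. {texture=matte, shape=hexagon, size=2}: shape is hexagon — fails the rule, so Rejected. {texture=smooth, shape=circle, size=6}: shape is circle — meets the rule, so Accepted.

Rejected, Rejected, Rejected, Accepted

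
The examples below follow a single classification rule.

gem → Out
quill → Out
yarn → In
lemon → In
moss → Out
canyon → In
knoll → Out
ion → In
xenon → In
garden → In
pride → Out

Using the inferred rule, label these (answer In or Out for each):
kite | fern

Out, In

The rule appears to be: ends with 'n'.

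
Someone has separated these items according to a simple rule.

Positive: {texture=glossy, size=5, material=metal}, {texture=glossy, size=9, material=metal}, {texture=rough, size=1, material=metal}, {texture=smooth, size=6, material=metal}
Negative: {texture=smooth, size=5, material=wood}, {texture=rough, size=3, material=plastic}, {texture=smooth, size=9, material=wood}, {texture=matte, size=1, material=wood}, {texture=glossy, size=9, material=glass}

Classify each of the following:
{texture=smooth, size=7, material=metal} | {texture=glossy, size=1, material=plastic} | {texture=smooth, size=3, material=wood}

Positive, Negative, Negative

One predicate separates the groups cleanly: material is metal.
Positive: {texture=smooth, size=7, material=metal}, since material is metal. Negative: {texture=glossy, size=1, material=plastic}, since material is plastic. Negative: {texture=smooth, size=3, material=wood}, since material is wood.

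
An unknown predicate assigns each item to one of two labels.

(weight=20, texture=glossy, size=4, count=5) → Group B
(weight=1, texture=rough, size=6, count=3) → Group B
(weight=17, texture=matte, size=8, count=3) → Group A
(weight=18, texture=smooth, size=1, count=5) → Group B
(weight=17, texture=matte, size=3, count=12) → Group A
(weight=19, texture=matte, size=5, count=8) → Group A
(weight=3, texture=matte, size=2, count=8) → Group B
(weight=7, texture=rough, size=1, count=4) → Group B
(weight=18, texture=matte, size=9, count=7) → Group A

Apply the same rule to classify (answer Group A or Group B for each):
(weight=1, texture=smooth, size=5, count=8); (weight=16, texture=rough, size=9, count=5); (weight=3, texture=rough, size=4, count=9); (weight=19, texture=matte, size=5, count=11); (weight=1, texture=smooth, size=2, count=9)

Group B, Group B, Group B, Group A, Group B

A rule that fits every label: texture is matte AND size ≥ 3 — true of each 'Group A' example, false of each 'Group B' one.
(weight=1, texture=smooth, size=5, count=8): texture is smooth, size = 5 — fails the rule, so Group B. (weight=16, texture=rough, size=9, count=5): texture is rough, size = 9 — fails the rule, so Group B. (weight=3, texture=rough, size=4, count=9): texture is rough, size = 4 — fails the rule, so Group B. (weight=19, texture=matte, size=5, count=11): texture is matte, size = 5 — fits, so Group A. (weight=1, texture=smooth, size=2, count=9): texture is smooth, size = 2 — fails the rule, so Group B.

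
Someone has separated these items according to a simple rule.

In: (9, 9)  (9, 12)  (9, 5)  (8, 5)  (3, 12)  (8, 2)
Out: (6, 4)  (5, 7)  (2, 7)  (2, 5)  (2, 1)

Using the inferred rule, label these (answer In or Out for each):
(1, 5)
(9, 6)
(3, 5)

Out, In, Out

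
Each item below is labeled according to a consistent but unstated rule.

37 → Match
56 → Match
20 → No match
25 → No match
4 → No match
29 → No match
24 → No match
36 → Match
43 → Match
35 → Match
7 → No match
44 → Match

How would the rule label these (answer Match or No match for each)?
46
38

Match, Match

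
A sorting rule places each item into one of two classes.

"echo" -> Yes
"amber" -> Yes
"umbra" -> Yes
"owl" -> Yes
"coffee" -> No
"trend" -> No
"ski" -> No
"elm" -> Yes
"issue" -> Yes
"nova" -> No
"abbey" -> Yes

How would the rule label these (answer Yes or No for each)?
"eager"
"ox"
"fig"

Yes, Yes, No

The common property of the 'Yes' items is: starts with a vowel. No 'No' item has it.
"eager": Yes (starts with 'e').
"ox": Yes (starts with 'o').
"fig": No (starts with 'f').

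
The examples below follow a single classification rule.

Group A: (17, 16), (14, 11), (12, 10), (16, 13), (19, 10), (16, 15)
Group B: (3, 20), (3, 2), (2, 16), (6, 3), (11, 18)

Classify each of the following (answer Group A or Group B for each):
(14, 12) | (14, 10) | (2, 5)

Every 'Group A' example satisfies: first ≥ 12. None of the 'Group B' examples do.
(14, 12): Group A (first 14).
(14, 10): Group A (first 14).
(2, 5): Group B (first 2).

Group A, Group A, Group B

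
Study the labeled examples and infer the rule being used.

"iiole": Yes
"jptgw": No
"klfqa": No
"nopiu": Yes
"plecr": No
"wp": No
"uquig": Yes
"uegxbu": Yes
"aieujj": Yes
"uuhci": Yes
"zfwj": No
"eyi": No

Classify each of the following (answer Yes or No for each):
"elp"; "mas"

No, No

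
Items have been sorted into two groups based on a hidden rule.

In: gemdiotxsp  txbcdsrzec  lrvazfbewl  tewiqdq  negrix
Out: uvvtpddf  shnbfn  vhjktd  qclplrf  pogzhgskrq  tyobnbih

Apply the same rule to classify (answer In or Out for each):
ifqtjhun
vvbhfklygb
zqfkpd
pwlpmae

Out, Out, Out, In

The common property of the 'In' items is: contains 'e'. No 'Out' item has it.
ifqtjhun → no 'e' → Out. vvbhfklygb → no 'e' → Out. zqfkpd → no 'e' → Out. pwlpmae → has 'e' → In.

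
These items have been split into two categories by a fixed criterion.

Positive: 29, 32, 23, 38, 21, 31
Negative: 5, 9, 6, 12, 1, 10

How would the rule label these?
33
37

Positive, Positive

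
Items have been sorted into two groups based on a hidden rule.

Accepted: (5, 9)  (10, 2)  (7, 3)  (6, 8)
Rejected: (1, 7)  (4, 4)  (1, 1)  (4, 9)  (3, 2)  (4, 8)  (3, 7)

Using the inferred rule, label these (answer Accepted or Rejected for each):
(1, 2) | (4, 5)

Rejected, Rejected

The distinguishing property — first ≥ 5 — holds for all the 'Accepted' cases and none of the 'Rejected' cases.
(1, 2): Rejected (first 1). (4, 5): Rejected (first 4).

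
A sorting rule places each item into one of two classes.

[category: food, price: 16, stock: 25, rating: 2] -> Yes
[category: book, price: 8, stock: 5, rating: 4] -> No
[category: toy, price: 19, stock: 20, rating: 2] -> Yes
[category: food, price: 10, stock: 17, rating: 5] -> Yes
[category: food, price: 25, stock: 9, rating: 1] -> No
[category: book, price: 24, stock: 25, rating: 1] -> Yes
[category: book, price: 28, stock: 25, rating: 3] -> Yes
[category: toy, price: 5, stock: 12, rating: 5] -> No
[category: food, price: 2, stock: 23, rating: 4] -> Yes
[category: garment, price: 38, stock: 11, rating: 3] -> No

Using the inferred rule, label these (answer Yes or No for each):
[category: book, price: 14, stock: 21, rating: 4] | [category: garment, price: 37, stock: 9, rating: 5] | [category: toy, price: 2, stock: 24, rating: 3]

The classifier is using: stock ≥ 17.

Yes, No, Yes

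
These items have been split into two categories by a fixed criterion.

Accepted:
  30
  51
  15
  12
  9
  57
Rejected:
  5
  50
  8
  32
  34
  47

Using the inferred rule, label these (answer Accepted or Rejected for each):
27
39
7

Looking at the examples, the only property every 'Accepted' case has and every 'Rejected' case lacks is: multiple of 3.
27: Accepted (27 = 3·9).
39: Accepted (39 = 3·13).
7: Rejected (7 = 3·2 + 1).

Accepted, Accepted, Rejected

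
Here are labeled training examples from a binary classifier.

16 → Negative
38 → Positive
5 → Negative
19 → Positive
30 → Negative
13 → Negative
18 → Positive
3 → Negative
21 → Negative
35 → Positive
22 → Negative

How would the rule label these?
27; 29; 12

The pattern is that an item is 'Positive' exactly when: digit sum ≥ 8.
27 → digit sum 2+7 = 9 → Positive. 29 → digit sum 2+9 = 11 → Positive. 12 → digit sum 1+2 = 3 → Negative.

Positive, Positive, Negative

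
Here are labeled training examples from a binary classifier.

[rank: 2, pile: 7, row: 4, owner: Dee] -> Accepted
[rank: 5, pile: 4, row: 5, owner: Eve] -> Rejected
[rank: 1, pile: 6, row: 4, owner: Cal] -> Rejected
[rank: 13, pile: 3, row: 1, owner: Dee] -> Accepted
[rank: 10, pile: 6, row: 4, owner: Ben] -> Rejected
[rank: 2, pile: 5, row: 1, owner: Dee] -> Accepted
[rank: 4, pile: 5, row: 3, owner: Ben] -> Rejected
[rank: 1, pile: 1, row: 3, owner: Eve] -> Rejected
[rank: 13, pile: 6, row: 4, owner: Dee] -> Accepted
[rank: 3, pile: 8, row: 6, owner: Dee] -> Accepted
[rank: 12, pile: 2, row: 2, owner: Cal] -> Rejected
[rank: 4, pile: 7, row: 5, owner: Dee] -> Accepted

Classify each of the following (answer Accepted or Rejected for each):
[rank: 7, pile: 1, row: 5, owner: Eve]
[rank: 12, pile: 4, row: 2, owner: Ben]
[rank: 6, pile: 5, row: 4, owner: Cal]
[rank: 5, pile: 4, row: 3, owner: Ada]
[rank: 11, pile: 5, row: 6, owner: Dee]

Rejected, Rejected, Rejected, Rejected, Accepted

The distinguishing property — owner is Dee — holds for all the 'Accepted' cases and none of the 'Rejected' cases.
[rank: 7, pile: 1, row: 5, owner: Eve] — owner is Eve, hence Rejected. [rank: 12, pile: 4, row: 2, owner: Ben] — owner is Ben, hence Rejected. [rank: 6, pile: 5, row: 4, owner: Cal] — owner is Cal, hence Rejected. [rank: 5, pile: 4, row: 3, owner: Ada] — owner is Ada, hence Rejected. [rank: 11, pile: 5, row: 6, owner: Dee] — owner is Dee, hence Accepted.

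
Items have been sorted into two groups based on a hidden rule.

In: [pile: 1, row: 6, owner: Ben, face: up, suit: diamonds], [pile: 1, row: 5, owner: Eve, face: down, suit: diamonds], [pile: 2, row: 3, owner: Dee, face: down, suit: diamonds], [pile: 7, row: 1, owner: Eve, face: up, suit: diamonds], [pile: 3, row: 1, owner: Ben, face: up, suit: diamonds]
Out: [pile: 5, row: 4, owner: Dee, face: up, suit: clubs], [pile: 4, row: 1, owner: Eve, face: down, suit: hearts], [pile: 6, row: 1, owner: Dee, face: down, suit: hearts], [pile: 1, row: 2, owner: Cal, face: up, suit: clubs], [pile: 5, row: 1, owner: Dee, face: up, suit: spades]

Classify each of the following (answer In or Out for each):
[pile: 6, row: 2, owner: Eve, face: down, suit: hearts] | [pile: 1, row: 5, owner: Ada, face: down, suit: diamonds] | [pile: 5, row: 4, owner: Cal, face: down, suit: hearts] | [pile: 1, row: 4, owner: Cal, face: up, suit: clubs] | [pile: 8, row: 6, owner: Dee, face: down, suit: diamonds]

Out, In, Out, Out, In

The distinguishing property — suit is diamonds — holds for all the 'In' cases and none of the 'Out' cases.
[pile: 6, row: 2, owner: Eve, face: down, suit: hearts]: Out (suit is hearts).
[pile: 1, row: 5, owner: Ada, face: down, suit: diamonds]: In (suit is diamonds).
[pile: 5, row: 4, owner: Cal, face: down, suit: hearts]: Out (suit is hearts).
[pile: 1, row: 4, owner: Cal, face: up, suit: clubs]: Out (suit is clubs).
[pile: 8, row: 6, owner: Dee, face: down, suit: diamonds]: In (suit is diamonds).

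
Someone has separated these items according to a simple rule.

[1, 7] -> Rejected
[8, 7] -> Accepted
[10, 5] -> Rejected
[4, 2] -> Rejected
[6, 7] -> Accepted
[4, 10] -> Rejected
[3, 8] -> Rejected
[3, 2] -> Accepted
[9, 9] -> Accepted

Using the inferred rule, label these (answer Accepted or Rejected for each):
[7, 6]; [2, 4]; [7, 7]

Accepted, Rejected, Accepted

The simplest hypothesis consistent with all the labels is: |first − second| ≤ 1.
[7, 6]: |7−6| = 1, satisfies this → Accepted. [2, 4]: |2−4| = 2, does not fit → Rejected. [7, 7]: |7−7| = 0, satisfies this → Accepted.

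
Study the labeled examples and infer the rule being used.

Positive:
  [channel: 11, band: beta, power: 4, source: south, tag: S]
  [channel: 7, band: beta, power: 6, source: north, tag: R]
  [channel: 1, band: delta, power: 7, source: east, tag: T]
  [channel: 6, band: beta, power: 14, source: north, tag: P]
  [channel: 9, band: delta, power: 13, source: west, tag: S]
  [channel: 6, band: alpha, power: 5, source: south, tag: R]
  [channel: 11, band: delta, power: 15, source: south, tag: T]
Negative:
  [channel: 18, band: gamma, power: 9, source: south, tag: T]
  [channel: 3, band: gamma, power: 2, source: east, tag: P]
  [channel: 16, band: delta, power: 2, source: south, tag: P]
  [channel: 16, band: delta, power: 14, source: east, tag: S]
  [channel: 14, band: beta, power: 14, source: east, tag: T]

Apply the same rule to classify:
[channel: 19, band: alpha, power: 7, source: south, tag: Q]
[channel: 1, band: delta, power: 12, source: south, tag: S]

Negative, Positive

A rule that fits every label: power ≥ 4 AND channel ≤ 11 — true of each 'Positive' example, false of each 'Negative' one.
[channel: 19, band: alpha, power: 7, source: south, tag: Q] → power = 7, channel = 19 → Negative. [channel: 1, band: delta, power: 12, source: south, tag: S] → power = 12, channel = 1 → Positive.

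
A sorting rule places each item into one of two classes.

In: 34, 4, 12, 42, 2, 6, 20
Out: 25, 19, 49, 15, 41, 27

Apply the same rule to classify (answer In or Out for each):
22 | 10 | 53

In, In, Out

Comparing the two groups points to one rule — even.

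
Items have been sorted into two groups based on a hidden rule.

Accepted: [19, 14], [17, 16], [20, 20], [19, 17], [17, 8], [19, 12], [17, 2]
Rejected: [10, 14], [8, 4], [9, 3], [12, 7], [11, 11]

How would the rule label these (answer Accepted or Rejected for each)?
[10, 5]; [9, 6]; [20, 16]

A rule that fits every label: first ≥ 14 — true of each 'Accepted' example, false of each 'Rejected' one.
[10, 5] — first 10, hence Rejected. [9, 6] — first 9, hence Rejected. [20, 16] — first 20, hence Accepted.

Rejected, Rejected, Accepted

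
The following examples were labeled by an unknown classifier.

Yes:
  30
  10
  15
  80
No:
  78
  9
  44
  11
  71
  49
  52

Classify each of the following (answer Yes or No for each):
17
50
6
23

No, Yes, No, No

The classifier is using: multiple of 5.
17 — 17 = 5·3 + 2, hence No. 50 — 50 = 5·10, hence Yes. 6 — 6 = 5·1 + 1, hence No. 23 — 23 = 5·4 + 3, hence No.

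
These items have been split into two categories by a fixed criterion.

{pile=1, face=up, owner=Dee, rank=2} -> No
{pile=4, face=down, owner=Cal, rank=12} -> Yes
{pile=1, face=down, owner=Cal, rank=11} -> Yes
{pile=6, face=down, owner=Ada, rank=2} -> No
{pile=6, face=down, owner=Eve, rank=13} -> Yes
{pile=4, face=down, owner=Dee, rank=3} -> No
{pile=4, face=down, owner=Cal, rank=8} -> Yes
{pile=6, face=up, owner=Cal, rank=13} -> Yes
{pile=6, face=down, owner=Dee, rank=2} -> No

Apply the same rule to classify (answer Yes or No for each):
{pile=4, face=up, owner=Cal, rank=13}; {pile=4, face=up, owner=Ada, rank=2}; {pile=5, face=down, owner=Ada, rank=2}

Rule: rank ≥ 8. This holds for each 'Yes' example and fails for each 'No' one.
{pile=4, face=up, owner=Cal, rank=13} → rank = 13 → Yes.
{pile=4, face=up, owner=Ada, rank=2} → rank = 2 → No.
{pile=5, face=down, owner=Ada, rank=2} → rank = 2 → No.

Yes, No, No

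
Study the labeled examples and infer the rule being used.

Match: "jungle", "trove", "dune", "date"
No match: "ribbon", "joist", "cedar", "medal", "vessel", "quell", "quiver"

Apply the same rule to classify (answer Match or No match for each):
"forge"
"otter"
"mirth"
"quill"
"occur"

The distinguishing property — ends with 'e' — holds for all the 'Match' cases and none of the 'No match' cases.

Match, No match, No match, No match, No match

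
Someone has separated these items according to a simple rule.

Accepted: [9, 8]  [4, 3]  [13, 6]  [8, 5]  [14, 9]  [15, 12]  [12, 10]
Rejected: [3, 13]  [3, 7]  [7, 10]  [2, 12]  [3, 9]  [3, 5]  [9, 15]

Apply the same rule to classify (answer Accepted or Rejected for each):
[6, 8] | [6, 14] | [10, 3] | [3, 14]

The simplest hypothesis consistent with all the labels is: first > second.
[6, 8] — 6 < 8, hence Rejected. [6, 14] — 6 < 14, hence Rejected. [10, 3] — 10 > 3, hence Accepted. [3, 14] — 3 < 14, hence Rejected.

Rejected, Rejected, Accepted, Rejected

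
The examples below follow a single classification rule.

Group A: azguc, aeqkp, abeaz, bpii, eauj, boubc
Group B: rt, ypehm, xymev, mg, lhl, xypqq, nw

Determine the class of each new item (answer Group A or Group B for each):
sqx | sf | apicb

Group B, Group B, Group A

A rule that fits every label: has ≥ 2 vowels — true of each 'Group A' example, false of each 'Group B' one.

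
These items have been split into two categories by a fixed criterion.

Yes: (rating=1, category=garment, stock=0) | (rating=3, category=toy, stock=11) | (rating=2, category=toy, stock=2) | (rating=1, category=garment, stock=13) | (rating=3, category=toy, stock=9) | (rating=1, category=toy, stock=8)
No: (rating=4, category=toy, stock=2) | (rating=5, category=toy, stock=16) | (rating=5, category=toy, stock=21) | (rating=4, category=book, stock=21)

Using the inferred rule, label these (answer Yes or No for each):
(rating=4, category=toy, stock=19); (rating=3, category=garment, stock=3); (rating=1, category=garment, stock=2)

No, Yes, Yes

The pattern is that an item is 'Yes' exactly when: rating ≤ 3.
(rating=4, category=toy, stock=19) — rating = 4, hence No. (rating=3, category=garment, stock=3) — rating = 3, hence Yes. (rating=1, category=garment, stock=2) — rating = 1, hence Yes.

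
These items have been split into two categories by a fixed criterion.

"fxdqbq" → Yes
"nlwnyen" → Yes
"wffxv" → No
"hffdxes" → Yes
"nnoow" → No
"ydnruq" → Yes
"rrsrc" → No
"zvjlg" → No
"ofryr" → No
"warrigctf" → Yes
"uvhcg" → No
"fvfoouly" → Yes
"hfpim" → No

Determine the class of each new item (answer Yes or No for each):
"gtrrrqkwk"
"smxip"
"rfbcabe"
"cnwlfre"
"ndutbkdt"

The common property of the 'Yes' items is: length ≥ 6. No 'No' item has it.
"gtrrrqkwk": length 9 — passes, so Yes. "smxip": length 5 — lacks this property, so No. "rfbcabe": length 7 — passes, so Yes. "cnwlfre": length 7 — passes, so Yes. "ndutbkdt": length 8 — passes, so Yes.

Yes, No, Yes, Yes, Yes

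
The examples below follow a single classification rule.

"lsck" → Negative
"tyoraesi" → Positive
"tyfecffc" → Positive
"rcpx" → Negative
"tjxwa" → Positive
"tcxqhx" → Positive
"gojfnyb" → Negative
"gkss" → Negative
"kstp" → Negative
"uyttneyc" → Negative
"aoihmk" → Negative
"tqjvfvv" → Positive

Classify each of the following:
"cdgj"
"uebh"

Rule: starts with 't'. This holds for each 'Positive' example and fails for each 'Negative' one.
"cdgj": Negative (starts with 'c').
"uebh": Negative (starts with 'u').

Negative, Negative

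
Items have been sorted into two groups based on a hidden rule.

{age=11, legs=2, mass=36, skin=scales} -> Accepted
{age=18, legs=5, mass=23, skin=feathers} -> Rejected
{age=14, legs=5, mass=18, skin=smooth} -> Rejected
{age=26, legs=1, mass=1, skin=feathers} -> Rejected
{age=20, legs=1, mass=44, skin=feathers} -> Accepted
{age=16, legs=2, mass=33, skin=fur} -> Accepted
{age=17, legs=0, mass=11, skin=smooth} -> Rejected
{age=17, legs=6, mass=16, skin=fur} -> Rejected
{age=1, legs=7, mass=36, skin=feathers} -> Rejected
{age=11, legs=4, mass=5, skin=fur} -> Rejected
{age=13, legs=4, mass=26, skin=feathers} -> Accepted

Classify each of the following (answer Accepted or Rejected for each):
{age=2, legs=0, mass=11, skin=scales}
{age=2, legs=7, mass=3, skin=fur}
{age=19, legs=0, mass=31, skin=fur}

Rule: mass ≥ 16 AND legs ≤ 4. This holds for each 'Accepted' example and fails for each 'Rejected' one.
Rejected: {age=2, legs=0, mass=11, skin=scales}, since mass = 11, legs = 0. Rejected: {age=2, legs=7, mass=3, skin=fur}, since mass = 3, legs = 7. Accepted: {age=19, legs=0, mass=31, skin=fur}, since mass = 31, legs = 0.

Rejected, Rejected, Accepted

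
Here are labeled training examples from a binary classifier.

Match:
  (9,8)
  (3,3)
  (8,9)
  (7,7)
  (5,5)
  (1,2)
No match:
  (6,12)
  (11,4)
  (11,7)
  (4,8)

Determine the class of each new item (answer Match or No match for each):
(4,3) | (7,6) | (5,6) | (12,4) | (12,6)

The distinguishing property — |first − second| ≤ 1 — holds for all the 'Match' cases and none of the 'No match' cases.
(4,3): Match (|4−3| = 1).
(7,6): Match (|7−6| = 1).
(5,6): Match (|5−6| = 1).
(12,4): No match (|12−4| = 8).
(12,6): No match (|12−6| = 6).

Match, Match, Match, No match, No match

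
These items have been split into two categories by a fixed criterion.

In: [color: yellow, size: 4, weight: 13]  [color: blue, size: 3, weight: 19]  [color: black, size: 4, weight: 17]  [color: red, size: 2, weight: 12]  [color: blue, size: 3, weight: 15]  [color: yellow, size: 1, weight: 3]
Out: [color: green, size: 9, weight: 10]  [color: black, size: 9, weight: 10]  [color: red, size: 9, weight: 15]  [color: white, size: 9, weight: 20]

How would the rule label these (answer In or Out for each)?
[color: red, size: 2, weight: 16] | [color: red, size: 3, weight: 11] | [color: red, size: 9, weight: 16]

In, In, Out

All 'In' examples share one property — size ≤ 4 — and every 'Out' example lacks it.
In: [color: red, size: 2, weight: 16], since size = 2. In: [color: red, size: 3, weight: 11], since size = 3. Out: [color: red, size: 9, weight: 16], since size = 9.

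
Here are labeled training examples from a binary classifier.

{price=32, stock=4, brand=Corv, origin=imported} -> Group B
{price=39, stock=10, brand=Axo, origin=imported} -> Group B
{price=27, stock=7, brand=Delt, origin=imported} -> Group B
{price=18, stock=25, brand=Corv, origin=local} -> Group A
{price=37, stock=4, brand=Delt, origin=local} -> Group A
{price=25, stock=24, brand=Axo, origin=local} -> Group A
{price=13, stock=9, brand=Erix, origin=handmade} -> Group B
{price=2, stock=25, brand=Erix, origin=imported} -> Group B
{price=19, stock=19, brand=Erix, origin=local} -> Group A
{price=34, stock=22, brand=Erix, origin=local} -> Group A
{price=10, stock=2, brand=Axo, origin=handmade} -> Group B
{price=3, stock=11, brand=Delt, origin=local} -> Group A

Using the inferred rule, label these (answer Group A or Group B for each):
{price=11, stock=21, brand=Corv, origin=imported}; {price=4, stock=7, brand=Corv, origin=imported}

Group B, Group B

The pattern is that an item is 'Group A' exactly when: origin is local.
{price=11, stock=21, brand=Corv, origin=imported} → origin is imported → Group B. {price=4, stock=7, brand=Corv, origin=imported} → origin is imported → Group B.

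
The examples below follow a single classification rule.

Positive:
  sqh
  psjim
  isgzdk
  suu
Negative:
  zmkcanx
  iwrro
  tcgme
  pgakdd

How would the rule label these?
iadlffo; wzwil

Negative, Negative

Looking at the examples, the only property every 'Positive' case has and every 'Negative' case lacks is: contains 's'.
iadlffo → no 's' → Negative.
wzwil → no 's' → Negative.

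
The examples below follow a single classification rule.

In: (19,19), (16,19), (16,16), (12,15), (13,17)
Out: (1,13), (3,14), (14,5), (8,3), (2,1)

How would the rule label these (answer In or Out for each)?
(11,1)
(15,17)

Out, In

'In' ⟺ sum ≥ 27.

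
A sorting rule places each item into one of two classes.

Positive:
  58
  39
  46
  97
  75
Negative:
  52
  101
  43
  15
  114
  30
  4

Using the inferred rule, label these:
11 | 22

All 'Positive' examples share one property — digit sum ≥ 8 — and every 'Negative' example lacks it.
11 → digit sum 1+1 = 2 → Negative.
22 → digit sum 2+2 = 4 → Negative.

Negative, Negative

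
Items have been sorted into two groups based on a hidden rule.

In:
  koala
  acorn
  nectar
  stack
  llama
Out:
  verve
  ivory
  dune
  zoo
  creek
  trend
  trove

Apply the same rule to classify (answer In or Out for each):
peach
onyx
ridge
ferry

Rule: contains 'a'. This holds for each 'In' example and fails for each 'Out' one.

In, Out, Out, Out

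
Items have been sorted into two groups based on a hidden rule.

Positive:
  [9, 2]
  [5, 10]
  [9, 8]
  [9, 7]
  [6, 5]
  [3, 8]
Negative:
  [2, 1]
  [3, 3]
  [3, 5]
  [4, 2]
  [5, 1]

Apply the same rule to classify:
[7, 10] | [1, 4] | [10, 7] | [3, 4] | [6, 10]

Every 'Positive' example satisfies: sum ≥ 11. None of the 'Negative' examples do.
[7, 10] — 7+10 = 17, hence Positive. [1, 4] — 1+4 = 5, hence Negative. [10, 7] — 10+7 = 17, hence Positive. [3, 4] — 3+4 = 7, hence Negative. [6, 10] — 6+10 = 16, hence Positive.

Positive, Negative, Positive, Negative, Positive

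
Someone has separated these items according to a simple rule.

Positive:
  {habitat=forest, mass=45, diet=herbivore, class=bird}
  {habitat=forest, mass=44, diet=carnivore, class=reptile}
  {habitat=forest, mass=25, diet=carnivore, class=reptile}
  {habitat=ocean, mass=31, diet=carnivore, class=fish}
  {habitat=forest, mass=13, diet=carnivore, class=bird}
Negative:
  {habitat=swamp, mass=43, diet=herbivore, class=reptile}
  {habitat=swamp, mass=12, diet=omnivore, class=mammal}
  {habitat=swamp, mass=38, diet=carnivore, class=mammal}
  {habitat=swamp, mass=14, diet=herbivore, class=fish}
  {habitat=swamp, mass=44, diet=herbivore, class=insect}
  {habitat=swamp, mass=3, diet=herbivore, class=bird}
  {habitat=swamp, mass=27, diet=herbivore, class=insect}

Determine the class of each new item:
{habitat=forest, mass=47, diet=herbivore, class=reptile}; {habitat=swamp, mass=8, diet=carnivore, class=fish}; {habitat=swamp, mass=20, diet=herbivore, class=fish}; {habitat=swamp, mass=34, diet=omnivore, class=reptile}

Positive, Negative, Negative, Negative

Comparing the two groups points to one rule — habitat is not swamp.
{habitat=forest, mass=47, diet=herbivore, class=reptile}: Positive (habitat is forest). {habitat=swamp, mass=8, diet=carnivore, class=fish}: Negative (habitat is swamp). {habitat=swamp, mass=20, diet=herbivore, class=fish}: Negative (habitat is swamp). {habitat=swamp, mass=34, diet=omnivore, class=reptile}: Negative (habitat is swamp).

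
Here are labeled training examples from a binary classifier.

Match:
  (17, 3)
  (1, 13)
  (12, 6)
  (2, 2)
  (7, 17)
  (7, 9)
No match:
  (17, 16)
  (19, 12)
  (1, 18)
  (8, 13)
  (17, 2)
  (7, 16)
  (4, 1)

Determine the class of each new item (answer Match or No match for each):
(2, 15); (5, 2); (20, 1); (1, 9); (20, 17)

Comparing the two groups points to one rule — sum is even.
(2, 15) → 2+15 = 17 → No match. (5, 2) → 5+2 = 7 → No match. (20, 1) → 20+1 = 21 → No match. (1, 9) → 1+9 = 10 → Match. (20, 17) → 20+17 = 37 → No match.

No match, No match, No match, Match, No match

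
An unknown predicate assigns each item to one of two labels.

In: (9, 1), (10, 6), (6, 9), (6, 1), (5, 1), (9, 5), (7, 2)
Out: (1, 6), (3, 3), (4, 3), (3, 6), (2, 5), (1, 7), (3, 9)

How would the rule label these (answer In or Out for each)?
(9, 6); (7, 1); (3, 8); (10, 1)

In, In, Out, In

One predicate separates the groups cleanly: first ≥ 5.
(9, 6) → first 9 → In.
(7, 1) → first 7 → In.
(3, 8) → first 3 → Out.
(10, 1) → first 10 → In.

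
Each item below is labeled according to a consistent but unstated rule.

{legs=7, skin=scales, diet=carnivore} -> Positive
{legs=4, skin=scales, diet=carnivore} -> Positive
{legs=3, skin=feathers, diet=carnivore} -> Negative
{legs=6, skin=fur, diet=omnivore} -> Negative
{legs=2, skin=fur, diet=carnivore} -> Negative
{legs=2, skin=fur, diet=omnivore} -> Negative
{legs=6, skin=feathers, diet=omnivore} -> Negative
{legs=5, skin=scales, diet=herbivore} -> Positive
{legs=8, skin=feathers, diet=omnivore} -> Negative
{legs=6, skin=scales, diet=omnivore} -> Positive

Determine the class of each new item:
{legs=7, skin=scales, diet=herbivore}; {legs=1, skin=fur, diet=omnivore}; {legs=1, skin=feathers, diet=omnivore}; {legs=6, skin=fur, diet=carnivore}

Positive, Negative, Negative, Negative

The common property of the 'Positive' items is: skin is scales. No 'Negative' item has it.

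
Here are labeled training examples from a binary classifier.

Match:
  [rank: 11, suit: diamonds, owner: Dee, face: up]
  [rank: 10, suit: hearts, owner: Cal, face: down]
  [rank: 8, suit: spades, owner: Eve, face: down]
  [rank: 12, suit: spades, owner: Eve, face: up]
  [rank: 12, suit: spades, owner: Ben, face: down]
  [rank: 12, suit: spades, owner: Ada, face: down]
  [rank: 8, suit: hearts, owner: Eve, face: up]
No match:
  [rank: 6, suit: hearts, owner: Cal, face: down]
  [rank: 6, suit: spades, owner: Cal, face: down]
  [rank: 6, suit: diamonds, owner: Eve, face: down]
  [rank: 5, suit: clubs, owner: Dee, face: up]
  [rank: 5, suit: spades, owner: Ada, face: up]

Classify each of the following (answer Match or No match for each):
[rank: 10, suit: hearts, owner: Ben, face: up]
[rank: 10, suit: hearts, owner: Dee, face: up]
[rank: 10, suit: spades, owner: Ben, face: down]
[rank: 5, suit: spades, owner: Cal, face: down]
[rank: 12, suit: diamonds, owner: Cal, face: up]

Match, Match, Match, No match, Match

The rule appears to be: rank ≥ 8.
[rank: 10, suit: hearts, owner: Ben, face: up] — rank = 10, hence Match. [rank: 10, suit: hearts, owner: Dee, face: up] — rank = 10, hence Match. [rank: 10, suit: spades, owner: Ben, face: down] — rank = 10, hence Match. [rank: 5, suit: spades, owner: Cal, face: down] — rank = 5, hence No match. [rank: 12, suit: diamonds, owner: Cal, face: up] — rank = 12, hence Match.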